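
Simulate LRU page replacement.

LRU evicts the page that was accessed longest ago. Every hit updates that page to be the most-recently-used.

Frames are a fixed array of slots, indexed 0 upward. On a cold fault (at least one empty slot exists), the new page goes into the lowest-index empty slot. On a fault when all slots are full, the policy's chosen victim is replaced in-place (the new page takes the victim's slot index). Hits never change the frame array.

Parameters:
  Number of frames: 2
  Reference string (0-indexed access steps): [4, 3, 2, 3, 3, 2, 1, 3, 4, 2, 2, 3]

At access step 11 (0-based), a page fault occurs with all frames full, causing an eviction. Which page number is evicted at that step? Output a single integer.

Answer: 4

Derivation:
Step 0: ref 4 -> FAULT, frames=[4,-]
Step 1: ref 3 -> FAULT, frames=[4,3]
Step 2: ref 2 -> FAULT, evict 4, frames=[2,3]
Step 3: ref 3 -> HIT, frames=[2,3]
Step 4: ref 3 -> HIT, frames=[2,3]
Step 5: ref 2 -> HIT, frames=[2,3]
Step 6: ref 1 -> FAULT, evict 3, frames=[2,1]
Step 7: ref 3 -> FAULT, evict 2, frames=[3,1]
Step 8: ref 4 -> FAULT, evict 1, frames=[3,4]
Step 9: ref 2 -> FAULT, evict 3, frames=[2,4]
Step 10: ref 2 -> HIT, frames=[2,4]
Step 11: ref 3 -> FAULT, evict 4, frames=[2,3]
At step 11: evicted page 4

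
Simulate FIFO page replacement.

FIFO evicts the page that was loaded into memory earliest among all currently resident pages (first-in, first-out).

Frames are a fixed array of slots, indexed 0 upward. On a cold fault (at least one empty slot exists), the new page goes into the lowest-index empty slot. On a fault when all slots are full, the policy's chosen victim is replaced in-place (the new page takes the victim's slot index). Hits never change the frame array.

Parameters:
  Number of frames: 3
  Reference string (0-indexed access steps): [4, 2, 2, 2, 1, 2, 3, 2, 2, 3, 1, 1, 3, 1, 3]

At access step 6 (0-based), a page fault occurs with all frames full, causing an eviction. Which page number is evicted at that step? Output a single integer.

Step 0: ref 4 -> FAULT, frames=[4,-,-]
Step 1: ref 2 -> FAULT, frames=[4,2,-]
Step 2: ref 2 -> HIT, frames=[4,2,-]
Step 3: ref 2 -> HIT, frames=[4,2,-]
Step 4: ref 1 -> FAULT, frames=[4,2,1]
Step 5: ref 2 -> HIT, frames=[4,2,1]
Step 6: ref 3 -> FAULT, evict 4, frames=[3,2,1]
At step 6: evicted page 4

Answer: 4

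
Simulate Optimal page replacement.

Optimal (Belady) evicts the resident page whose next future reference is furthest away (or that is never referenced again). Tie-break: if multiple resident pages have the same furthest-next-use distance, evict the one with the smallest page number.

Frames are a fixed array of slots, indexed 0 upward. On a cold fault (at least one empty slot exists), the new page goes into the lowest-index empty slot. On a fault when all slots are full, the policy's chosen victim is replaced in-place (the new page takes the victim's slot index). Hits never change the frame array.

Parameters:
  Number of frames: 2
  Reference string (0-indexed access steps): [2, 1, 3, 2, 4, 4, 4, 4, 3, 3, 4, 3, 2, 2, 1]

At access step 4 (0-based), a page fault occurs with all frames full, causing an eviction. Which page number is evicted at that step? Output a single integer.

Answer: 2

Derivation:
Step 0: ref 2 -> FAULT, frames=[2,-]
Step 1: ref 1 -> FAULT, frames=[2,1]
Step 2: ref 3 -> FAULT, evict 1, frames=[2,3]
Step 3: ref 2 -> HIT, frames=[2,3]
Step 4: ref 4 -> FAULT, evict 2, frames=[4,3]
At step 4: evicted page 2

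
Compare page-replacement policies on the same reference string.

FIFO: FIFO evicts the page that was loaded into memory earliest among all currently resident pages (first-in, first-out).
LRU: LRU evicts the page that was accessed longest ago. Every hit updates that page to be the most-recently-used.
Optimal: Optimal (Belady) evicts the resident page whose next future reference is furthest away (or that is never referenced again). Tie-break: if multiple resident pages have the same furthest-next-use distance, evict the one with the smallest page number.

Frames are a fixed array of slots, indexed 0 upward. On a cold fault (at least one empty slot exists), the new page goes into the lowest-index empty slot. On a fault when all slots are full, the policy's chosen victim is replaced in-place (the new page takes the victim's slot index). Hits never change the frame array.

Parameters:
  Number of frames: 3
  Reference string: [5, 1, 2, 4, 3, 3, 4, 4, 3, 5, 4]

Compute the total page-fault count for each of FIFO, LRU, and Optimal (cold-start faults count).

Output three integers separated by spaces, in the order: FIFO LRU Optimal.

Answer: 6 6 5

Derivation:
--- FIFO ---
  step 0: ref 5 -> FAULT, frames=[5,-,-] (faults so far: 1)
  step 1: ref 1 -> FAULT, frames=[5,1,-] (faults so far: 2)
  step 2: ref 2 -> FAULT, frames=[5,1,2] (faults so far: 3)
  step 3: ref 4 -> FAULT, evict 5, frames=[4,1,2] (faults so far: 4)
  step 4: ref 3 -> FAULT, evict 1, frames=[4,3,2] (faults so far: 5)
  step 5: ref 3 -> HIT, frames=[4,3,2] (faults so far: 5)
  step 6: ref 4 -> HIT, frames=[4,3,2] (faults so far: 5)
  step 7: ref 4 -> HIT, frames=[4,3,2] (faults so far: 5)
  step 8: ref 3 -> HIT, frames=[4,3,2] (faults so far: 5)
  step 9: ref 5 -> FAULT, evict 2, frames=[4,3,5] (faults so far: 6)
  step 10: ref 4 -> HIT, frames=[4,3,5] (faults so far: 6)
  FIFO total faults: 6
--- LRU ---
  step 0: ref 5 -> FAULT, frames=[5,-,-] (faults so far: 1)
  step 1: ref 1 -> FAULT, frames=[5,1,-] (faults so far: 2)
  step 2: ref 2 -> FAULT, frames=[5,1,2] (faults so far: 3)
  step 3: ref 4 -> FAULT, evict 5, frames=[4,1,2] (faults so far: 4)
  step 4: ref 3 -> FAULT, evict 1, frames=[4,3,2] (faults so far: 5)
  step 5: ref 3 -> HIT, frames=[4,3,2] (faults so far: 5)
  step 6: ref 4 -> HIT, frames=[4,3,2] (faults so far: 5)
  step 7: ref 4 -> HIT, frames=[4,3,2] (faults so far: 5)
  step 8: ref 3 -> HIT, frames=[4,3,2] (faults so far: 5)
  step 9: ref 5 -> FAULT, evict 2, frames=[4,3,5] (faults so far: 6)
  step 10: ref 4 -> HIT, frames=[4,3,5] (faults so far: 6)
  LRU total faults: 6
--- Optimal ---
  step 0: ref 5 -> FAULT, frames=[5,-,-] (faults so far: 1)
  step 1: ref 1 -> FAULT, frames=[5,1,-] (faults so far: 2)
  step 2: ref 2 -> FAULT, frames=[5,1,2] (faults so far: 3)
  step 3: ref 4 -> FAULT, evict 1, frames=[5,4,2] (faults so far: 4)
  step 4: ref 3 -> FAULT, evict 2, frames=[5,4,3] (faults so far: 5)
  step 5: ref 3 -> HIT, frames=[5,4,3] (faults so far: 5)
  step 6: ref 4 -> HIT, frames=[5,4,3] (faults so far: 5)
  step 7: ref 4 -> HIT, frames=[5,4,3] (faults so far: 5)
  step 8: ref 3 -> HIT, frames=[5,4,3] (faults so far: 5)
  step 9: ref 5 -> HIT, frames=[5,4,3] (faults so far: 5)
  step 10: ref 4 -> HIT, frames=[5,4,3] (faults so far: 5)
  Optimal total faults: 5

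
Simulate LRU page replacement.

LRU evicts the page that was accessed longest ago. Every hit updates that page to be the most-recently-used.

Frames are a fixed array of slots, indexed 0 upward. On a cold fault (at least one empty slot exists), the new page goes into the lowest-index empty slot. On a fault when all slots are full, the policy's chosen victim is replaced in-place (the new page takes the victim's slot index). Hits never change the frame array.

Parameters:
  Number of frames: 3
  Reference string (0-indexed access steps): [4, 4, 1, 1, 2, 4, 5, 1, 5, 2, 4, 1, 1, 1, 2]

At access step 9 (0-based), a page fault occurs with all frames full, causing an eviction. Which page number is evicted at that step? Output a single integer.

Step 0: ref 4 -> FAULT, frames=[4,-,-]
Step 1: ref 4 -> HIT, frames=[4,-,-]
Step 2: ref 1 -> FAULT, frames=[4,1,-]
Step 3: ref 1 -> HIT, frames=[4,1,-]
Step 4: ref 2 -> FAULT, frames=[4,1,2]
Step 5: ref 4 -> HIT, frames=[4,1,2]
Step 6: ref 5 -> FAULT, evict 1, frames=[4,5,2]
Step 7: ref 1 -> FAULT, evict 2, frames=[4,5,1]
Step 8: ref 5 -> HIT, frames=[4,5,1]
Step 9: ref 2 -> FAULT, evict 4, frames=[2,5,1]
At step 9: evicted page 4

Answer: 4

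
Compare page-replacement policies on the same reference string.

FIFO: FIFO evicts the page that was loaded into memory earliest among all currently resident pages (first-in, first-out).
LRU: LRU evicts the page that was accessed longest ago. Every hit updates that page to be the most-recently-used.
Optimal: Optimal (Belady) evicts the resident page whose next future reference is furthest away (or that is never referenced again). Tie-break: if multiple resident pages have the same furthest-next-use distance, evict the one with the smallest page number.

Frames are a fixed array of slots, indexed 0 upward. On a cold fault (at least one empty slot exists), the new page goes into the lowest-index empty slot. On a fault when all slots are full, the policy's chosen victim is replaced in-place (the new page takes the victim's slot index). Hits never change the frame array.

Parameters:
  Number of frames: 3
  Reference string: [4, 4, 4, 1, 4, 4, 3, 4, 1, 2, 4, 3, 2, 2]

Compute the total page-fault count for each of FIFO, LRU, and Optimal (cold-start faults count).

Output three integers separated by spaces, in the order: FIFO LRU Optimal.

Answer: 5 5 4

Derivation:
--- FIFO ---
  step 0: ref 4 -> FAULT, frames=[4,-,-] (faults so far: 1)
  step 1: ref 4 -> HIT, frames=[4,-,-] (faults so far: 1)
  step 2: ref 4 -> HIT, frames=[4,-,-] (faults so far: 1)
  step 3: ref 1 -> FAULT, frames=[4,1,-] (faults so far: 2)
  step 4: ref 4 -> HIT, frames=[4,1,-] (faults so far: 2)
  step 5: ref 4 -> HIT, frames=[4,1,-] (faults so far: 2)
  step 6: ref 3 -> FAULT, frames=[4,1,3] (faults so far: 3)
  step 7: ref 4 -> HIT, frames=[4,1,3] (faults so far: 3)
  step 8: ref 1 -> HIT, frames=[4,1,3] (faults so far: 3)
  step 9: ref 2 -> FAULT, evict 4, frames=[2,1,3] (faults so far: 4)
  step 10: ref 4 -> FAULT, evict 1, frames=[2,4,3] (faults so far: 5)
  step 11: ref 3 -> HIT, frames=[2,4,3] (faults so far: 5)
  step 12: ref 2 -> HIT, frames=[2,4,3] (faults so far: 5)
  step 13: ref 2 -> HIT, frames=[2,4,3] (faults so far: 5)
  FIFO total faults: 5
--- LRU ---
  step 0: ref 4 -> FAULT, frames=[4,-,-] (faults so far: 1)
  step 1: ref 4 -> HIT, frames=[4,-,-] (faults so far: 1)
  step 2: ref 4 -> HIT, frames=[4,-,-] (faults so far: 1)
  step 3: ref 1 -> FAULT, frames=[4,1,-] (faults so far: 2)
  step 4: ref 4 -> HIT, frames=[4,1,-] (faults so far: 2)
  step 5: ref 4 -> HIT, frames=[4,1,-] (faults so far: 2)
  step 6: ref 3 -> FAULT, frames=[4,1,3] (faults so far: 3)
  step 7: ref 4 -> HIT, frames=[4,1,3] (faults so far: 3)
  step 8: ref 1 -> HIT, frames=[4,1,3] (faults so far: 3)
  step 9: ref 2 -> FAULT, evict 3, frames=[4,1,2] (faults so far: 4)
  step 10: ref 4 -> HIT, frames=[4,1,2] (faults so far: 4)
  step 11: ref 3 -> FAULT, evict 1, frames=[4,3,2] (faults so far: 5)
  step 12: ref 2 -> HIT, frames=[4,3,2] (faults so far: 5)
  step 13: ref 2 -> HIT, frames=[4,3,2] (faults so far: 5)
  LRU total faults: 5
--- Optimal ---
  step 0: ref 4 -> FAULT, frames=[4,-,-] (faults so far: 1)
  step 1: ref 4 -> HIT, frames=[4,-,-] (faults so far: 1)
  step 2: ref 4 -> HIT, frames=[4,-,-] (faults so far: 1)
  step 3: ref 1 -> FAULT, frames=[4,1,-] (faults so far: 2)
  step 4: ref 4 -> HIT, frames=[4,1,-] (faults so far: 2)
  step 5: ref 4 -> HIT, frames=[4,1,-] (faults so far: 2)
  step 6: ref 3 -> FAULT, frames=[4,1,3] (faults so far: 3)
  step 7: ref 4 -> HIT, frames=[4,1,3] (faults so far: 3)
  step 8: ref 1 -> HIT, frames=[4,1,3] (faults so far: 3)
  step 9: ref 2 -> FAULT, evict 1, frames=[4,2,3] (faults so far: 4)
  step 10: ref 4 -> HIT, frames=[4,2,3] (faults so far: 4)
  step 11: ref 3 -> HIT, frames=[4,2,3] (faults so far: 4)
  step 12: ref 2 -> HIT, frames=[4,2,3] (faults so far: 4)
  step 13: ref 2 -> HIT, frames=[4,2,3] (faults so far: 4)
  Optimal total faults: 4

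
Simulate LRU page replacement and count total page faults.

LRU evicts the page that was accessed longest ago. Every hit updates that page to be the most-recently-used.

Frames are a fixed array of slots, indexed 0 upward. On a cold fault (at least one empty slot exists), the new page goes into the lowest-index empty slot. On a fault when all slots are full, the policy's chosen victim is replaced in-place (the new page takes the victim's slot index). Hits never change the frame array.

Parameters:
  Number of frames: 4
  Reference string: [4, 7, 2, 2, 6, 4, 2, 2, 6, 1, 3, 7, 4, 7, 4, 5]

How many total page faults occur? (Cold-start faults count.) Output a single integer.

Step 0: ref 4 → FAULT, frames=[4,-,-,-]
Step 1: ref 7 → FAULT, frames=[4,7,-,-]
Step 2: ref 2 → FAULT, frames=[4,7,2,-]
Step 3: ref 2 → HIT, frames=[4,7,2,-]
Step 4: ref 6 → FAULT, frames=[4,7,2,6]
Step 5: ref 4 → HIT, frames=[4,7,2,6]
Step 6: ref 2 → HIT, frames=[4,7,2,6]
Step 7: ref 2 → HIT, frames=[4,7,2,6]
Step 8: ref 6 → HIT, frames=[4,7,2,6]
Step 9: ref 1 → FAULT (evict 7), frames=[4,1,2,6]
Step 10: ref 3 → FAULT (evict 4), frames=[3,1,2,6]
Step 11: ref 7 → FAULT (evict 2), frames=[3,1,7,6]
Step 12: ref 4 → FAULT (evict 6), frames=[3,1,7,4]
Step 13: ref 7 → HIT, frames=[3,1,7,4]
Step 14: ref 4 → HIT, frames=[3,1,7,4]
Step 15: ref 5 → FAULT (evict 1), frames=[3,5,7,4]
Total faults: 9

Answer: 9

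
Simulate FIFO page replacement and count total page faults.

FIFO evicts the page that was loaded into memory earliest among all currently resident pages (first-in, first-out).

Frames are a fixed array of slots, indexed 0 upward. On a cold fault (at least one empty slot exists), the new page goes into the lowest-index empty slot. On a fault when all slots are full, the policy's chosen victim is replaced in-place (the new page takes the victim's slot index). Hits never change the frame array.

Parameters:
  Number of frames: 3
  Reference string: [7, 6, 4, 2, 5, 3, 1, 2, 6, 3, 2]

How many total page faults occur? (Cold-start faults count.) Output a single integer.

Answer: 10

Derivation:
Step 0: ref 7 → FAULT, frames=[7,-,-]
Step 1: ref 6 → FAULT, frames=[7,6,-]
Step 2: ref 4 → FAULT, frames=[7,6,4]
Step 3: ref 2 → FAULT (evict 7), frames=[2,6,4]
Step 4: ref 5 → FAULT (evict 6), frames=[2,5,4]
Step 5: ref 3 → FAULT (evict 4), frames=[2,5,3]
Step 6: ref 1 → FAULT (evict 2), frames=[1,5,3]
Step 7: ref 2 → FAULT (evict 5), frames=[1,2,3]
Step 8: ref 6 → FAULT (evict 3), frames=[1,2,6]
Step 9: ref 3 → FAULT (evict 1), frames=[3,2,6]
Step 10: ref 2 → HIT, frames=[3,2,6]
Total faults: 10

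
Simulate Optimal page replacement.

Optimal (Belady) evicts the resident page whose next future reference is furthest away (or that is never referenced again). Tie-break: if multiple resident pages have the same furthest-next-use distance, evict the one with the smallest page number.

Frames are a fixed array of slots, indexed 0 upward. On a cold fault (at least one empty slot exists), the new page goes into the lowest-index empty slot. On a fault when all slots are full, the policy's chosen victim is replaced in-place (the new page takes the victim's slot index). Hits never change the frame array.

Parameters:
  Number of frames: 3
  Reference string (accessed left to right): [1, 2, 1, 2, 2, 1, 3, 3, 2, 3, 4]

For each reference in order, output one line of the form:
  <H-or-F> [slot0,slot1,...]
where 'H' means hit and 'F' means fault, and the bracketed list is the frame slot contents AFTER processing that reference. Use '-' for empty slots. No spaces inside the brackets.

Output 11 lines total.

F [1,-,-]
F [1,2,-]
H [1,2,-]
H [1,2,-]
H [1,2,-]
H [1,2,-]
F [1,2,3]
H [1,2,3]
H [1,2,3]
H [1,2,3]
F [4,2,3]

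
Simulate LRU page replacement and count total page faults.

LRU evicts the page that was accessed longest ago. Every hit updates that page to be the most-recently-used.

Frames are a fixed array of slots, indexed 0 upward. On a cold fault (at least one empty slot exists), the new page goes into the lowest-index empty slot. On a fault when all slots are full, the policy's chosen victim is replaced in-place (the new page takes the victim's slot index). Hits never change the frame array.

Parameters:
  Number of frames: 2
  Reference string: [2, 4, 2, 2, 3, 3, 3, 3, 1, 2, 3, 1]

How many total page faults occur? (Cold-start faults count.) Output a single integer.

Answer: 7

Derivation:
Step 0: ref 2 → FAULT, frames=[2,-]
Step 1: ref 4 → FAULT, frames=[2,4]
Step 2: ref 2 → HIT, frames=[2,4]
Step 3: ref 2 → HIT, frames=[2,4]
Step 4: ref 3 → FAULT (evict 4), frames=[2,3]
Step 5: ref 3 → HIT, frames=[2,3]
Step 6: ref 3 → HIT, frames=[2,3]
Step 7: ref 3 → HIT, frames=[2,3]
Step 8: ref 1 → FAULT (evict 2), frames=[1,3]
Step 9: ref 2 → FAULT (evict 3), frames=[1,2]
Step 10: ref 3 → FAULT (evict 1), frames=[3,2]
Step 11: ref 1 → FAULT (evict 2), frames=[3,1]
Total faults: 7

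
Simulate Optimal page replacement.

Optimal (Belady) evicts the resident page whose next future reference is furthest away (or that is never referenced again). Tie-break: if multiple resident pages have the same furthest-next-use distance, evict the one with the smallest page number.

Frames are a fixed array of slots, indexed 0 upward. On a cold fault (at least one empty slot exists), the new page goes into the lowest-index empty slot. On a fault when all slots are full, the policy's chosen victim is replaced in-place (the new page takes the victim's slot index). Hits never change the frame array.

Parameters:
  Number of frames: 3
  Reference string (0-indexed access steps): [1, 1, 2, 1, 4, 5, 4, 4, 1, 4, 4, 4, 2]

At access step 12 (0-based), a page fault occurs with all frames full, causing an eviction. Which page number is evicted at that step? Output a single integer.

Step 0: ref 1 -> FAULT, frames=[1,-,-]
Step 1: ref 1 -> HIT, frames=[1,-,-]
Step 2: ref 2 -> FAULT, frames=[1,2,-]
Step 3: ref 1 -> HIT, frames=[1,2,-]
Step 4: ref 4 -> FAULT, frames=[1,2,4]
Step 5: ref 5 -> FAULT, evict 2, frames=[1,5,4]
Step 6: ref 4 -> HIT, frames=[1,5,4]
Step 7: ref 4 -> HIT, frames=[1,5,4]
Step 8: ref 1 -> HIT, frames=[1,5,4]
Step 9: ref 4 -> HIT, frames=[1,5,4]
Step 10: ref 4 -> HIT, frames=[1,5,4]
Step 11: ref 4 -> HIT, frames=[1,5,4]
Step 12: ref 2 -> FAULT, evict 1, frames=[2,5,4]
At step 12: evicted page 1

Answer: 1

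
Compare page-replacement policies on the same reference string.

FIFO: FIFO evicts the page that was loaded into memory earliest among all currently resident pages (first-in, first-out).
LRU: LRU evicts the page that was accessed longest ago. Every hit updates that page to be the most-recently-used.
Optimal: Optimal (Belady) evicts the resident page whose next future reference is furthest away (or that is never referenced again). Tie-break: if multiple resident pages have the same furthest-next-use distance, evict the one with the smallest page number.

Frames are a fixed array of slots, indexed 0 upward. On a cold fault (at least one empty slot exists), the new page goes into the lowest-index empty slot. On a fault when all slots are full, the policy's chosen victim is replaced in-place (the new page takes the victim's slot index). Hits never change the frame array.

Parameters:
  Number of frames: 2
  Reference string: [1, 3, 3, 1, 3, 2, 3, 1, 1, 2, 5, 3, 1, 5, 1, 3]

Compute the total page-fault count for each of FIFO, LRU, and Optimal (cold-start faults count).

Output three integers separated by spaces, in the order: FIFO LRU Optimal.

Answer: 9 10 8

Derivation:
--- FIFO ---
  step 0: ref 1 -> FAULT, frames=[1,-] (faults so far: 1)
  step 1: ref 3 -> FAULT, frames=[1,3] (faults so far: 2)
  step 2: ref 3 -> HIT, frames=[1,3] (faults so far: 2)
  step 3: ref 1 -> HIT, frames=[1,3] (faults so far: 2)
  step 4: ref 3 -> HIT, frames=[1,3] (faults so far: 2)
  step 5: ref 2 -> FAULT, evict 1, frames=[2,3] (faults so far: 3)
  step 6: ref 3 -> HIT, frames=[2,3] (faults so far: 3)
  step 7: ref 1 -> FAULT, evict 3, frames=[2,1] (faults so far: 4)
  step 8: ref 1 -> HIT, frames=[2,1] (faults so far: 4)
  step 9: ref 2 -> HIT, frames=[2,1] (faults so far: 4)
  step 10: ref 5 -> FAULT, evict 2, frames=[5,1] (faults so far: 5)
  step 11: ref 3 -> FAULT, evict 1, frames=[5,3] (faults so far: 6)
  step 12: ref 1 -> FAULT, evict 5, frames=[1,3] (faults so far: 7)
  step 13: ref 5 -> FAULT, evict 3, frames=[1,5] (faults so far: 8)
  step 14: ref 1 -> HIT, frames=[1,5] (faults so far: 8)
  step 15: ref 3 -> FAULT, evict 1, frames=[3,5] (faults so far: 9)
  FIFO total faults: 9
--- LRU ---
  step 0: ref 1 -> FAULT, frames=[1,-] (faults so far: 1)
  step 1: ref 3 -> FAULT, frames=[1,3] (faults so far: 2)
  step 2: ref 3 -> HIT, frames=[1,3] (faults so far: 2)
  step 3: ref 1 -> HIT, frames=[1,3] (faults so far: 2)
  step 4: ref 3 -> HIT, frames=[1,3] (faults so far: 2)
  step 5: ref 2 -> FAULT, evict 1, frames=[2,3] (faults so far: 3)
  step 6: ref 3 -> HIT, frames=[2,3] (faults so far: 3)
  step 7: ref 1 -> FAULT, evict 2, frames=[1,3] (faults so far: 4)
  step 8: ref 1 -> HIT, frames=[1,3] (faults so far: 4)
  step 9: ref 2 -> FAULT, evict 3, frames=[1,2] (faults so far: 5)
  step 10: ref 5 -> FAULT, evict 1, frames=[5,2] (faults so far: 6)
  step 11: ref 3 -> FAULT, evict 2, frames=[5,3] (faults so far: 7)
  step 12: ref 1 -> FAULT, evict 5, frames=[1,3] (faults so far: 8)
  step 13: ref 5 -> FAULT, evict 3, frames=[1,5] (faults so far: 9)
  step 14: ref 1 -> HIT, frames=[1,5] (faults so far: 9)
  step 15: ref 3 -> FAULT, evict 5, frames=[1,3] (faults so far: 10)
  LRU total faults: 10
--- Optimal ---
  step 0: ref 1 -> FAULT, frames=[1,-] (faults so far: 1)
  step 1: ref 3 -> FAULT, frames=[1,3] (faults so far: 2)
  step 2: ref 3 -> HIT, frames=[1,3] (faults so far: 2)
  step 3: ref 1 -> HIT, frames=[1,3] (faults so far: 2)
  step 4: ref 3 -> HIT, frames=[1,3] (faults so far: 2)
  step 5: ref 2 -> FAULT, evict 1, frames=[2,3] (faults so far: 3)
  step 6: ref 3 -> HIT, frames=[2,3] (faults so far: 3)
  step 7: ref 1 -> FAULT, evict 3, frames=[2,1] (faults so far: 4)
  step 8: ref 1 -> HIT, frames=[2,1] (faults so far: 4)
  step 9: ref 2 -> HIT, frames=[2,1] (faults so far: 4)
  step 10: ref 5 -> FAULT, evict 2, frames=[5,1] (faults so far: 5)
  step 11: ref 3 -> FAULT, evict 5, frames=[3,1] (faults so far: 6)
  step 12: ref 1 -> HIT, frames=[3,1] (faults so far: 6)
  step 13: ref 5 -> FAULT, evict 3, frames=[5,1] (faults so far: 7)
  step 14: ref 1 -> HIT, frames=[5,1] (faults so far: 7)
  step 15: ref 3 -> FAULT, evict 1, frames=[5,3] (faults so far: 8)
  Optimal total faults: 8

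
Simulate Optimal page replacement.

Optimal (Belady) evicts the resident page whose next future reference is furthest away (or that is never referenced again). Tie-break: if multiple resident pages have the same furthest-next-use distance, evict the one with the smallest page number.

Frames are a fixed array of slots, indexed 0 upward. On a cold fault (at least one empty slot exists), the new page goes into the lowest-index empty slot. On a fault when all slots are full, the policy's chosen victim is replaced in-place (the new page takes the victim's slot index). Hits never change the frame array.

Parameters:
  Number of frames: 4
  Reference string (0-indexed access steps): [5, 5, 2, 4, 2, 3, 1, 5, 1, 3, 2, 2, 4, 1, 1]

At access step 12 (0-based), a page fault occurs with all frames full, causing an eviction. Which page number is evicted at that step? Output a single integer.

Step 0: ref 5 -> FAULT, frames=[5,-,-,-]
Step 1: ref 5 -> HIT, frames=[5,-,-,-]
Step 2: ref 2 -> FAULT, frames=[5,2,-,-]
Step 3: ref 4 -> FAULT, frames=[5,2,4,-]
Step 4: ref 2 -> HIT, frames=[5,2,4,-]
Step 5: ref 3 -> FAULT, frames=[5,2,4,3]
Step 6: ref 1 -> FAULT, evict 4, frames=[5,2,1,3]
Step 7: ref 5 -> HIT, frames=[5,2,1,3]
Step 8: ref 1 -> HIT, frames=[5,2,1,3]
Step 9: ref 3 -> HIT, frames=[5,2,1,3]
Step 10: ref 2 -> HIT, frames=[5,2,1,3]
Step 11: ref 2 -> HIT, frames=[5,2,1,3]
Step 12: ref 4 -> FAULT, evict 2, frames=[5,4,1,3]
At step 12: evicted page 2

Answer: 2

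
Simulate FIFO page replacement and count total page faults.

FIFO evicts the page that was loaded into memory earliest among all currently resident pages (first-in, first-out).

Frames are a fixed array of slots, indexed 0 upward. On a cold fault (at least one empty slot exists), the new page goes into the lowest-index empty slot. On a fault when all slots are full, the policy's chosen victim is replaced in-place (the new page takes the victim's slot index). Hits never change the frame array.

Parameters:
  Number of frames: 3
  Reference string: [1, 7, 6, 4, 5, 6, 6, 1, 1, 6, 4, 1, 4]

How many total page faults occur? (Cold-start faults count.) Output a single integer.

Answer: 8

Derivation:
Step 0: ref 1 → FAULT, frames=[1,-,-]
Step 1: ref 7 → FAULT, frames=[1,7,-]
Step 2: ref 6 → FAULT, frames=[1,7,6]
Step 3: ref 4 → FAULT (evict 1), frames=[4,7,6]
Step 4: ref 5 → FAULT (evict 7), frames=[4,5,6]
Step 5: ref 6 → HIT, frames=[4,5,6]
Step 6: ref 6 → HIT, frames=[4,5,6]
Step 7: ref 1 → FAULT (evict 6), frames=[4,5,1]
Step 8: ref 1 → HIT, frames=[4,5,1]
Step 9: ref 6 → FAULT (evict 4), frames=[6,5,1]
Step 10: ref 4 → FAULT (evict 5), frames=[6,4,1]
Step 11: ref 1 → HIT, frames=[6,4,1]
Step 12: ref 4 → HIT, frames=[6,4,1]
Total faults: 8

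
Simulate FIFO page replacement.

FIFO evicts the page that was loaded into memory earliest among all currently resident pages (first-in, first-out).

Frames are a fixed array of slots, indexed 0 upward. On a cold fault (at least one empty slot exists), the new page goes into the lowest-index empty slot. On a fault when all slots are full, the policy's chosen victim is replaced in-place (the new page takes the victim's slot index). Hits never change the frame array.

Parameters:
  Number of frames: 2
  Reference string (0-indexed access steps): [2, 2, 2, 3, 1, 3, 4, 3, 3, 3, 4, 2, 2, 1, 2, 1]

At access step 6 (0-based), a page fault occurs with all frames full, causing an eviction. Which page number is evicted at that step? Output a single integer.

Step 0: ref 2 -> FAULT, frames=[2,-]
Step 1: ref 2 -> HIT, frames=[2,-]
Step 2: ref 2 -> HIT, frames=[2,-]
Step 3: ref 3 -> FAULT, frames=[2,3]
Step 4: ref 1 -> FAULT, evict 2, frames=[1,3]
Step 5: ref 3 -> HIT, frames=[1,3]
Step 6: ref 4 -> FAULT, evict 3, frames=[1,4]
At step 6: evicted page 3

Answer: 3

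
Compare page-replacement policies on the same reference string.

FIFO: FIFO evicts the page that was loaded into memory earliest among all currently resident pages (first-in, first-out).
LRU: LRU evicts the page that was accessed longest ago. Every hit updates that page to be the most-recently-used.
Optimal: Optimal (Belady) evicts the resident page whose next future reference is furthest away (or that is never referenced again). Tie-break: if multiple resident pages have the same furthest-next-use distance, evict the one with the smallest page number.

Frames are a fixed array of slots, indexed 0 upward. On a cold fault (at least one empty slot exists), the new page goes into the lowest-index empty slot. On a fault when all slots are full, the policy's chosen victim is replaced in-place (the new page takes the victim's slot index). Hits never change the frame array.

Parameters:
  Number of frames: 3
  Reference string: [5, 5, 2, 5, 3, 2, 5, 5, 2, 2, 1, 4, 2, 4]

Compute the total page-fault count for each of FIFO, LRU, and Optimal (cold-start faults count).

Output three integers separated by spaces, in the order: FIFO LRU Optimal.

Answer: 6 5 5

Derivation:
--- FIFO ---
  step 0: ref 5 -> FAULT, frames=[5,-,-] (faults so far: 1)
  step 1: ref 5 -> HIT, frames=[5,-,-] (faults so far: 1)
  step 2: ref 2 -> FAULT, frames=[5,2,-] (faults so far: 2)
  step 3: ref 5 -> HIT, frames=[5,2,-] (faults so far: 2)
  step 4: ref 3 -> FAULT, frames=[5,2,3] (faults so far: 3)
  step 5: ref 2 -> HIT, frames=[5,2,3] (faults so far: 3)
  step 6: ref 5 -> HIT, frames=[5,2,3] (faults so far: 3)
  step 7: ref 5 -> HIT, frames=[5,2,3] (faults so far: 3)
  step 8: ref 2 -> HIT, frames=[5,2,3] (faults so far: 3)
  step 9: ref 2 -> HIT, frames=[5,2,3] (faults so far: 3)
  step 10: ref 1 -> FAULT, evict 5, frames=[1,2,3] (faults so far: 4)
  step 11: ref 4 -> FAULT, evict 2, frames=[1,4,3] (faults so far: 5)
  step 12: ref 2 -> FAULT, evict 3, frames=[1,4,2] (faults so far: 6)
  step 13: ref 4 -> HIT, frames=[1,4,2] (faults so far: 6)
  FIFO total faults: 6
--- LRU ---
  step 0: ref 5 -> FAULT, frames=[5,-,-] (faults so far: 1)
  step 1: ref 5 -> HIT, frames=[5,-,-] (faults so far: 1)
  step 2: ref 2 -> FAULT, frames=[5,2,-] (faults so far: 2)
  step 3: ref 5 -> HIT, frames=[5,2,-] (faults so far: 2)
  step 4: ref 3 -> FAULT, frames=[5,2,3] (faults so far: 3)
  step 5: ref 2 -> HIT, frames=[5,2,3] (faults so far: 3)
  step 6: ref 5 -> HIT, frames=[5,2,3] (faults so far: 3)
  step 7: ref 5 -> HIT, frames=[5,2,3] (faults so far: 3)
  step 8: ref 2 -> HIT, frames=[5,2,3] (faults so far: 3)
  step 9: ref 2 -> HIT, frames=[5,2,3] (faults so far: 3)
  step 10: ref 1 -> FAULT, evict 3, frames=[5,2,1] (faults so far: 4)
  step 11: ref 4 -> FAULT, evict 5, frames=[4,2,1] (faults so far: 5)
  step 12: ref 2 -> HIT, frames=[4,2,1] (faults so far: 5)
  step 13: ref 4 -> HIT, frames=[4,2,1] (faults so far: 5)
  LRU total faults: 5
--- Optimal ---
  step 0: ref 5 -> FAULT, frames=[5,-,-] (faults so far: 1)
  step 1: ref 5 -> HIT, frames=[5,-,-] (faults so far: 1)
  step 2: ref 2 -> FAULT, frames=[5,2,-] (faults so far: 2)
  step 3: ref 5 -> HIT, frames=[5,2,-] (faults so far: 2)
  step 4: ref 3 -> FAULT, frames=[5,2,3] (faults so far: 3)
  step 5: ref 2 -> HIT, frames=[5,2,3] (faults so far: 3)
  step 6: ref 5 -> HIT, frames=[5,2,3] (faults so far: 3)
  step 7: ref 5 -> HIT, frames=[5,2,3] (faults so far: 3)
  step 8: ref 2 -> HIT, frames=[5,2,3] (faults so far: 3)
  step 9: ref 2 -> HIT, frames=[5,2,3] (faults so far: 3)
  step 10: ref 1 -> FAULT, evict 3, frames=[5,2,1] (faults so far: 4)
  step 11: ref 4 -> FAULT, evict 1, frames=[5,2,4] (faults so far: 5)
  step 12: ref 2 -> HIT, frames=[5,2,4] (faults so far: 5)
  step 13: ref 4 -> HIT, frames=[5,2,4] (faults so far: 5)
  Optimal total faults: 5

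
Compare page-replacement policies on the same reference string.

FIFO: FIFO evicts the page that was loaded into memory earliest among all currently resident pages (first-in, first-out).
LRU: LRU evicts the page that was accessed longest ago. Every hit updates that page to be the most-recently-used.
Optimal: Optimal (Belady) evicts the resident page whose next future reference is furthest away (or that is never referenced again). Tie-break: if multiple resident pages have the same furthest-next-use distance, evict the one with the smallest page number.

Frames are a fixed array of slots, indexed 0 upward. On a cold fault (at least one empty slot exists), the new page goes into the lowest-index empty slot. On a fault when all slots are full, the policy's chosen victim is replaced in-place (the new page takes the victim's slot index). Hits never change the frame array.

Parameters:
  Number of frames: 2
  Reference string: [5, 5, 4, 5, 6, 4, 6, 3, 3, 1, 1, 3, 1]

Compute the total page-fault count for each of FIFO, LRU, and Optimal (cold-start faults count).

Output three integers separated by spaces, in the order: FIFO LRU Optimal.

--- FIFO ---
  step 0: ref 5 -> FAULT, frames=[5,-] (faults so far: 1)
  step 1: ref 5 -> HIT, frames=[5,-] (faults so far: 1)
  step 2: ref 4 -> FAULT, frames=[5,4] (faults so far: 2)
  step 3: ref 5 -> HIT, frames=[5,4] (faults so far: 2)
  step 4: ref 6 -> FAULT, evict 5, frames=[6,4] (faults so far: 3)
  step 5: ref 4 -> HIT, frames=[6,4] (faults so far: 3)
  step 6: ref 6 -> HIT, frames=[6,4] (faults so far: 3)
  step 7: ref 3 -> FAULT, evict 4, frames=[6,3] (faults so far: 4)
  step 8: ref 3 -> HIT, frames=[6,3] (faults so far: 4)
  step 9: ref 1 -> FAULT, evict 6, frames=[1,3] (faults so far: 5)
  step 10: ref 1 -> HIT, frames=[1,3] (faults so far: 5)
  step 11: ref 3 -> HIT, frames=[1,3] (faults so far: 5)
  step 12: ref 1 -> HIT, frames=[1,3] (faults so far: 5)
  FIFO total faults: 5
--- LRU ---
  step 0: ref 5 -> FAULT, frames=[5,-] (faults so far: 1)
  step 1: ref 5 -> HIT, frames=[5,-] (faults so far: 1)
  step 2: ref 4 -> FAULT, frames=[5,4] (faults so far: 2)
  step 3: ref 5 -> HIT, frames=[5,4] (faults so far: 2)
  step 4: ref 6 -> FAULT, evict 4, frames=[5,6] (faults so far: 3)
  step 5: ref 4 -> FAULT, evict 5, frames=[4,6] (faults so far: 4)
  step 6: ref 6 -> HIT, frames=[4,6] (faults so far: 4)
  step 7: ref 3 -> FAULT, evict 4, frames=[3,6] (faults so far: 5)
  step 8: ref 3 -> HIT, frames=[3,6] (faults so far: 5)
  step 9: ref 1 -> FAULT, evict 6, frames=[3,1] (faults so far: 6)
  step 10: ref 1 -> HIT, frames=[3,1] (faults so far: 6)
  step 11: ref 3 -> HIT, frames=[3,1] (faults so far: 6)
  step 12: ref 1 -> HIT, frames=[3,1] (faults so far: 6)
  LRU total faults: 6
--- Optimal ---
  step 0: ref 5 -> FAULT, frames=[5,-] (faults so far: 1)
  step 1: ref 5 -> HIT, frames=[5,-] (faults so far: 1)
  step 2: ref 4 -> FAULT, frames=[5,4] (faults so far: 2)
  step 3: ref 5 -> HIT, frames=[5,4] (faults so far: 2)
  step 4: ref 6 -> FAULT, evict 5, frames=[6,4] (faults so far: 3)
  step 5: ref 4 -> HIT, frames=[6,4] (faults so far: 3)
  step 6: ref 6 -> HIT, frames=[6,4] (faults so far: 3)
  step 7: ref 3 -> FAULT, evict 4, frames=[6,3] (faults so far: 4)
  step 8: ref 3 -> HIT, frames=[6,3] (faults so far: 4)
  step 9: ref 1 -> FAULT, evict 6, frames=[1,3] (faults so far: 5)
  step 10: ref 1 -> HIT, frames=[1,3] (faults so far: 5)
  step 11: ref 3 -> HIT, frames=[1,3] (faults so far: 5)
  step 12: ref 1 -> HIT, frames=[1,3] (faults so far: 5)
  Optimal total faults: 5

Answer: 5 6 5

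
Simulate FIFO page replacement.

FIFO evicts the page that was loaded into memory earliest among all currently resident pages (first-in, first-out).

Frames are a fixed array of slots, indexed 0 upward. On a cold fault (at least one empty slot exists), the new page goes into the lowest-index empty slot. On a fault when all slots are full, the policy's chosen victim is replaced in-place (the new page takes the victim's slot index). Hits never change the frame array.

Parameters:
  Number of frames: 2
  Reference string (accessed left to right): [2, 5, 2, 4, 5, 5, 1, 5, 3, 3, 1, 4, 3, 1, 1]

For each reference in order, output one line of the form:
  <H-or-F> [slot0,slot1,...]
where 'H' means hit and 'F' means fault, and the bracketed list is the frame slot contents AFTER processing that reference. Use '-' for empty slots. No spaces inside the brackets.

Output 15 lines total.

F [2,-]
F [2,5]
H [2,5]
F [4,5]
H [4,5]
H [4,5]
F [4,1]
F [5,1]
F [5,3]
H [5,3]
F [1,3]
F [1,4]
F [3,4]
F [3,1]
H [3,1]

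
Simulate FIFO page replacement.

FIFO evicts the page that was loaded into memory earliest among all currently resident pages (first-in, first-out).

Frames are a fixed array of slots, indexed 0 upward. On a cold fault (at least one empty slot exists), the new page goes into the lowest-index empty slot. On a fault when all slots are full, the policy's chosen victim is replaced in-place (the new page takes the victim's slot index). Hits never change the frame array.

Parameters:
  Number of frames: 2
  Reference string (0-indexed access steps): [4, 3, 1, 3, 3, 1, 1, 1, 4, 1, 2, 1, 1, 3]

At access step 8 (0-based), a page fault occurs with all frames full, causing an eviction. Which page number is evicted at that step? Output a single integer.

Step 0: ref 4 -> FAULT, frames=[4,-]
Step 1: ref 3 -> FAULT, frames=[4,3]
Step 2: ref 1 -> FAULT, evict 4, frames=[1,3]
Step 3: ref 3 -> HIT, frames=[1,3]
Step 4: ref 3 -> HIT, frames=[1,3]
Step 5: ref 1 -> HIT, frames=[1,3]
Step 6: ref 1 -> HIT, frames=[1,3]
Step 7: ref 1 -> HIT, frames=[1,3]
Step 8: ref 4 -> FAULT, evict 3, frames=[1,4]
At step 8: evicted page 3

Answer: 3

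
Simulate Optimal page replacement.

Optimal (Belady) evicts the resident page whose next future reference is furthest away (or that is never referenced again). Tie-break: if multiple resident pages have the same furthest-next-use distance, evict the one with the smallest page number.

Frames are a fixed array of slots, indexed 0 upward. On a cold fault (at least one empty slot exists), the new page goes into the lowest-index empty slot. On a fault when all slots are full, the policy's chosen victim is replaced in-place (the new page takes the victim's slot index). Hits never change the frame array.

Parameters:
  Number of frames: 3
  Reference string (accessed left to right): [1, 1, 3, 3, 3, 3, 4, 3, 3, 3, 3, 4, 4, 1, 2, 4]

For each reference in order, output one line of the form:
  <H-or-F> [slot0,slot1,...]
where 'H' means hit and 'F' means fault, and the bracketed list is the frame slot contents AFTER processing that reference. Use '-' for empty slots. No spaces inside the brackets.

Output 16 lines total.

F [1,-,-]
H [1,-,-]
F [1,3,-]
H [1,3,-]
H [1,3,-]
H [1,3,-]
F [1,3,4]
H [1,3,4]
H [1,3,4]
H [1,3,4]
H [1,3,4]
H [1,3,4]
H [1,3,4]
H [1,3,4]
F [2,3,4]
H [2,3,4]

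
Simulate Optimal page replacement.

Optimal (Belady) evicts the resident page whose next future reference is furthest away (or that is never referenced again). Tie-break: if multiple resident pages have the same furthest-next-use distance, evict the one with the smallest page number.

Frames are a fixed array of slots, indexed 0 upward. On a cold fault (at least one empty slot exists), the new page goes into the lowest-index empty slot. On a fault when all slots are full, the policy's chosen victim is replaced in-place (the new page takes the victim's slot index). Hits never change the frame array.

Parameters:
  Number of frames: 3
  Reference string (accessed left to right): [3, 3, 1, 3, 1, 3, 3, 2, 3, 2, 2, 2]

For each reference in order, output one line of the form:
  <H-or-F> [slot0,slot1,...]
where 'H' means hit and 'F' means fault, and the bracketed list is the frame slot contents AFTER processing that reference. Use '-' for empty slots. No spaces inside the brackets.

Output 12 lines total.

F [3,-,-]
H [3,-,-]
F [3,1,-]
H [3,1,-]
H [3,1,-]
H [3,1,-]
H [3,1,-]
F [3,1,2]
H [3,1,2]
H [3,1,2]
H [3,1,2]
H [3,1,2]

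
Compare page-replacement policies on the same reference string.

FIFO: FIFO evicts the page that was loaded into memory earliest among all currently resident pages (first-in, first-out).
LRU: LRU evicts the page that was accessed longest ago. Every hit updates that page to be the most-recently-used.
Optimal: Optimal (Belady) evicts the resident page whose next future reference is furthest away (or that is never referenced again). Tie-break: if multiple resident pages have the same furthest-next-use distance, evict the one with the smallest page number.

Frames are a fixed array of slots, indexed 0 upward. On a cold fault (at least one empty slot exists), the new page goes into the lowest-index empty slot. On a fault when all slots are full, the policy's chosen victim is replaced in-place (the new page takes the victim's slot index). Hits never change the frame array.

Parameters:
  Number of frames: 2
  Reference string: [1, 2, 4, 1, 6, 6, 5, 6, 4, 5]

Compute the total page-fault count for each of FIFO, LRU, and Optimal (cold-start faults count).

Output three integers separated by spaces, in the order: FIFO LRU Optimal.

--- FIFO ---
  step 0: ref 1 -> FAULT, frames=[1,-] (faults so far: 1)
  step 1: ref 2 -> FAULT, frames=[1,2] (faults so far: 2)
  step 2: ref 4 -> FAULT, evict 1, frames=[4,2] (faults so far: 3)
  step 3: ref 1 -> FAULT, evict 2, frames=[4,1] (faults so far: 4)
  step 4: ref 6 -> FAULT, evict 4, frames=[6,1] (faults so far: 5)
  step 5: ref 6 -> HIT, frames=[6,1] (faults so far: 5)
  step 6: ref 5 -> FAULT, evict 1, frames=[6,5] (faults so far: 6)
  step 7: ref 6 -> HIT, frames=[6,5] (faults so far: 6)
  step 8: ref 4 -> FAULT, evict 6, frames=[4,5] (faults so far: 7)
  step 9: ref 5 -> HIT, frames=[4,5] (faults so far: 7)
  FIFO total faults: 7
--- LRU ---
  step 0: ref 1 -> FAULT, frames=[1,-] (faults so far: 1)
  step 1: ref 2 -> FAULT, frames=[1,2] (faults so far: 2)
  step 2: ref 4 -> FAULT, evict 1, frames=[4,2] (faults so far: 3)
  step 3: ref 1 -> FAULT, evict 2, frames=[4,1] (faults so far: 4)
  step 4: ref 6 -> FAULT, evict 4, frames=[6,1] (faults so far: 5)
  step 5: ref 6 -> HIT, frames=[6,1] (faults so far: 5)
  step 6: ref 5 -> FAULT, evict 1, frames=[6,5] (faults so far: 6)
  step 7: ref 6 -> HIT, frames=[6,5] (faults so far: 6)
  step 8: ref 4 -> FAULT, evict 5, frames=[6,4] (faults so far: 7)
  step 9: ref 5 -> FAULT, evict 6, frames=[5,4] (faults so far: 8)
  LRU total faults: 8
--- Optimal ---
  step 0: ref 1 -> FAULT, frames=[1,-] (faults so far: 1)
  step 1: ref 2 -> FAULT, frames=[1,2] (faults so far: 2)
  step 2: ref 4 -> FAULT, evict 2, frames=[1,4] (faults so far: 3)
  step 3: ref 1 -> HIT, frames=[1,4] (faults so far: 3)
  step 4: ref 6 -> FAULT, evict 1, frames=[6,4] (faults so far: 4)
  step 5: ref 6 -> HIT, frames=[6,4] (faults so far: 4)
  step 6: ref 5 -> FAULT, evict 4, frames=[6,5] (faults so far: 5)
  step 7: ref 6 -> HIT, frames=[6,5] (faults so far: 5)
  step 8: ref 4 -> FAULT, evict 6, frames=[4,5] (faults so far: 6)
  step 9: ref 5 -> HIT, frames=[4,5] (faults so far: 6)
  Optimal total faults: 6

Answer: 7 8 6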